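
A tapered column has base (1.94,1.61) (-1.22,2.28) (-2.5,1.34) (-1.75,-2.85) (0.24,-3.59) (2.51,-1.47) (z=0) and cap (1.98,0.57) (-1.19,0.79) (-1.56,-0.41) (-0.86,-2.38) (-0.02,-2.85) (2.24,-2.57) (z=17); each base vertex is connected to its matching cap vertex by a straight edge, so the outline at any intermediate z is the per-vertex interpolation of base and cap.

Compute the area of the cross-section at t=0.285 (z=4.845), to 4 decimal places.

Cross-section at t=0.285: each vertex is (1-t)·p0[i] + t·p1[i].
  v1: (1-0.285)·(1.94,1.61) + 0.285·(1.98,0.57) = (1.9514,1.3136)
  v2: (1-0.285)·(-1.22,2.28) + 0.285·(-1.19,0.79) = (-1.2115,1.8554)
  v3: (1-0.285)·(-2.5,1.34) + 0.285·(-1.56,-0.41) = (-2.2321,0.8413)
  v4: (1-0.285)·(-1.75,-2.85) + 0.285·(-0.86,-2.38) = (-1.4964,-2.7161)
  v5: (1-0.285)·(0.24,-3.59) + 0.285·(-0.02,-2.85) = (0.1659,-3.3791)
  v6: (1-0.285)·(2.51,-1.47) + 0.285·(2.24,-2.57) = (2.4331,-1.7835)
Shoelace sum Σ(x_i·y_{i+1} − x_{i+1}·y_i):
  i=1: 1.9514·1.8554 − -1.2115·1.3136 = +5.2119 (running +5.2119)
  i=2: -1.2115·0.8413 − -2.2321·1.8554 = +3.1222 (running +8.3341)
  i=3: -2.2321·-2.7161 − -1.4964·0.8413 = +7.3213 (running +15.6554)
  i=4: -1.4964·-3.3791 − 0.1659·-2.7161 = +5.5069 (running +21.1623)
  i=5: 0.1659·-1.7835 − 2.4331·-3.3791 = +7.9256 (running +29.0879)
  i=6: 2.4331·1.3136 − 1.9514·-1.7835 = +6.6764 (running +35.7643)
Area = |Σ|/2 = |35.7643|/2 = 17.8822

Area at t=0.285: 17.8822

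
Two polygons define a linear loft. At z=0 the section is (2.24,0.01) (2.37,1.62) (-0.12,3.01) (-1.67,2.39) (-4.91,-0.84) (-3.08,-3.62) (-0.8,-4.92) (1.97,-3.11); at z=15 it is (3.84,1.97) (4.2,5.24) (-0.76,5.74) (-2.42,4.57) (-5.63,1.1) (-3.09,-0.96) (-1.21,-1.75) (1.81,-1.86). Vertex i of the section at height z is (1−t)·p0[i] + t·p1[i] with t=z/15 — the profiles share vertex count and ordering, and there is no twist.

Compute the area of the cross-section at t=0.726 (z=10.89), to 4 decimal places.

Cross-section at t=0.726: each vertex is (1-t)·p0[i] + t·p1[i].
  v1: (1-0.726)·(2.24,0.01) + 0.726·(3.84,1.97) = (3.4016,1.4330)
  v2: (1-0.726)·(2.37,1.62) + 0.726·(4.2,5.24) = (3.6986,4.2481)
  v3: (1-0.726)·(-0.12,3.01) + 0.726·(-0.76,5.74) = (-0.5846,4.9920)
  v4: (1-0.726)·(-1.67,2.39) + 0.726·(-2.42,4.57) = (-2.2145,3.9727)
  v5: (1-0.726)·(-4.91,-0.84) + 0.726·(-5.63,1.1) = (-5.4327,0.5684)
  v6: (1-0.726)·(-3.08,-3.62) + 0.726·(-3.09,-0.96) = (-3.0873,-1.6888)
  v7: (1-0.726)·(-0.8,-4.92) + 0.726·(-1.21,-1.75) = (-1.0977,-2.6186)
  v8: (1-0.726)·(1.97,-3.11) + 0.726·(1.81,-1.86) = (1.8538,-2.2025)
Shoelace sum Σ(x_i·y_{i+1} − x_{i+1}·y_i):
  i=1: 3.4016·4.2481 − 3.6986·1.4330 = +9.1505 (running +9.1505)
  i=2: 3.6986·4.9920 − -0.5846·4.2481 = +20.9469 (running +30.0973)
  i=3: -0.5846·3.9727 − -2.2145·4.9920 = +8.7322 (running +38.8295)
  i=4: -2.2145·0.5684 − -5.4327·3.9727 = +20.3236 (running +59.1531)
  i=5: -5.4327·-1.6888 − -3.0873·0.5684 = +10.9299 (running +70.0831)
  i=6: -3.0873·-2.6186 − -1.0977·-1.6888 = +6.2305 (running +76.3135)
  i=7: -1.0977·-2.2025 − 1.8538·-2.6186 = +7.2720 (running +83.5856)
  i=8: 1.8538·1.4330 − 3.4016·-2.2025 = +10.1485 (running +93.7341)
Area = |Σ|/2 = |93.7341|/2 = 46.8670

Area at t=0.726: 46.8670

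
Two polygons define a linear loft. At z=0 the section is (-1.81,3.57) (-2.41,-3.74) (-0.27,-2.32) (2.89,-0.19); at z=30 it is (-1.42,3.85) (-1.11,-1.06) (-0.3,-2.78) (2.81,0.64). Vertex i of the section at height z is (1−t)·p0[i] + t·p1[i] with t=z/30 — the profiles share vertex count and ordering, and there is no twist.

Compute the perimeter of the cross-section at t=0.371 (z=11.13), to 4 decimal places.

Cross-section at t=0.371: each vertex is (1-t)·p0[i] + t·p1[i].
  v1: (1-0.371)·(-1.81,3.57) + 0.371·(-1.42,3.85) = (-1.6653,3.6739)
  v2: (1-0.371)·(-2.41,-3.74) + 0.371·(-1.11,-1.06) = (-1.9277,-2.7457)
  v3: (1-0.371)·(-0.27,-2.32) + 0.371·(-0.3,-2.78) = (-0.2811,-2.4907)
  v4: (1-0.371)·(2.89,-0.19) + 0.371·(2.81,0.64) = (2.8603,0.1179)
Perimeter = Σ |v_{i+1} − v_i|:
  edge 1→2: √(-0.2624² + -6.4196²) = 6.4250 (running 6.4250)
  edge 2→3: √(1.6466² + 0.2551²) = 1.6662 (running 8.0912)
  edge 3→4: √(3.1415² + 2.6086²) = 4.0833 (running 12.1745)
  edge 4→1: √(-4.5256² + 3.5560²) = 5.7555 (running 17.9300)
Perimeter = 17.9300

Perimeter at t=0.371: 17.9300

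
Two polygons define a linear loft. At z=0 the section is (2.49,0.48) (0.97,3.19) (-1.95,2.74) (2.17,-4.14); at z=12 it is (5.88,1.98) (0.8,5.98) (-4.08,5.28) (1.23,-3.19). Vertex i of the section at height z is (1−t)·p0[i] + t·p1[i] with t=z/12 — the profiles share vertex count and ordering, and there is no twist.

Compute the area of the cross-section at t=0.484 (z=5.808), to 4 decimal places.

Area at t=0.484: 28.0879

Cross-section at t=0.484: each vertex is (1-t)·p0[i] + t·p1[i].
  v1: (1-0.484)·(2.49,0.48) + 0.484·(5.88,1.98) = (4.1308,1.2060)
  v2: (1-0.484)·(0.97,3.19) + 0.484·(0.8,5.98) = (0.8877,4.5404)
  v3: (1-0.484)·(-1.95,2.74) + 0.484·(-4.08,5.28) = (-2.9809,3.9694)
  v4: (1-0.484)·(2.17,-4.14) + 0.484·(1.23,-3.19) = (1.7150,-3.6802)
Shoelace sum Σ(x_i·y_{i+1} − x_{i+1}·y_i):
  i=1: 4.1308·4.5404 − 0.8877·1.2060 = +17.6845 (running +17.6845)
  i=2: 0.8877·3.9694 − -2.9809·4.5404 = +17.0581 (running +34.7427)
  i=3: -2.9809·-3.6802 − 1.7150·3.9694 = +4.1628 (running +38.9054)
  i=4: 1.7150·1.2060 − 4.1308·-3.6802 = +17.2704 (running +56.1758)
Area = |Σ|/2 = |56.1758|/2 = 28.0879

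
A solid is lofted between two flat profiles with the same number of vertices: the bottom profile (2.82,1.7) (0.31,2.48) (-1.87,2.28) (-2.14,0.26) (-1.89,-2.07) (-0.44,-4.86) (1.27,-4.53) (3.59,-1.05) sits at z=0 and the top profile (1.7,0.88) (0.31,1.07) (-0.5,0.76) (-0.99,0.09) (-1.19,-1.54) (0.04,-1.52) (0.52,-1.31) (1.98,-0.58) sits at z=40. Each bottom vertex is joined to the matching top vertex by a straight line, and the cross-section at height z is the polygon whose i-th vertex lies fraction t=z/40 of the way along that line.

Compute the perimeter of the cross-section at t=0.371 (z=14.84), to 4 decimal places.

Cross-section at t=0.371: each vertex is (1-t)·p0[i] + t·p1[i].
  v1: (1-0.371)·(2.82,1.7) + 0.371·(1.7,0.88) = (2.4045,1.3958)
  v2: (1-0.371)·(0.31,2.48) + 0.371·(0.31,1.07) = (0.3100,1.9569)
  v3: (1-0.371)·(-1.87,2.28) + 0.371·(-0.5,0.76) = (-1.3617,1.7161)
  v4: (1-0.371)·(-2.14,0.26) + 0.371·(-0.99,0.09) = (-1.7134,0.1969)
  v5: (1-0.371)·(-1.89,-2.07) + 0.371·(-1.19,-1.54) = (-1.6303,-1.8734)
  v6: (1-0.371)·(-0.44,-4.86) + 0.371·(0.04,-1.52) = (-0.2619,-3.6209)
  v7: (1-0.371)·(1.27,-4.53) + 0.371·(0.52,-1.31) = (0.9918,-3.3354)
  v8: (1-0.371)·(3.59,-1.05) + 0.371·(1.98,-0.58) = (2.9927,-0.8756)
Perimeter = Σ |v_{i+1} − v_i|:
  edge 1→2: √(-2.0945² + 0.5611²) = 2.1683 (running 2.1683)
  edge 2→3: √(-1.6717² + -0.2408²) = 1.6890 (running 3.8573)
  edge 3→4: √(-0.3516² + -1.5191²) = 1.5593 (running 5.4166)
  edge 4→5: √(0.0831² + -2.0703²) = 2.0720 (running 7.4886)
  edge 5→6: √(1.3684² + -1.7475²) = 2.2195 (running 9.7081)
  edge 6→7: √(1.2537² + 0.2855²) = 1.2858 (running 10.9939)
  edge 7→8: √(2.0009² + 2.4597²) = 3.1708 (running 14.1647)
  edge 8→1: √(-0.5882² + 2.2714²) = 2.3463 (running 16.5110)
Perimeter = 16.5110

Perimeter at t=0.371: 16.5110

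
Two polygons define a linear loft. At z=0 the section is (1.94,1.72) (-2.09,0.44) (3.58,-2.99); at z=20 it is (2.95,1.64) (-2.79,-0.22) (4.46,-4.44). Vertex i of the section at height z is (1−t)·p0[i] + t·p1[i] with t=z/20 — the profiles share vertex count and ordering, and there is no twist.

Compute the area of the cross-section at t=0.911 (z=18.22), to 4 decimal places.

Cross-section at t=0.911: each vertex is (1-t)·p0[i] + t·p1[i].
  v1: (1-0.911)·(1.94,1.72) + 0.911·(2.95,1.64) = (2.8601,1.6471)
  v2: (1-0.911)·(-2.09,0.44) + 0.911·(-2.79,-0.22) = (-2.7277,-0.1613)
  v3: (1-0.911)·(3.58,-2.99) + 0.911·(4.46,-4.44) = (4.3817,-4.3110)
Shoelace sum Σ(x_i·y_{i+1} − x_{i+1}·y_i):
  i=1: 2.8601·-0.1613 − -2.7277·1.6471 = +4.0316 (running +4.0316)
  i=2: -2.7277·-4.3110 − 4.3817·-0.1613 = +12.4656 (running +16.4972)
  i=3: 4.3817·1.6471 − 2.8601·-4.3110 = +19.5469 (running +36.0441)
Area = |Σ|/2 = |36.0441|/2 = 18.0221

Area at t=0.911: 18.0221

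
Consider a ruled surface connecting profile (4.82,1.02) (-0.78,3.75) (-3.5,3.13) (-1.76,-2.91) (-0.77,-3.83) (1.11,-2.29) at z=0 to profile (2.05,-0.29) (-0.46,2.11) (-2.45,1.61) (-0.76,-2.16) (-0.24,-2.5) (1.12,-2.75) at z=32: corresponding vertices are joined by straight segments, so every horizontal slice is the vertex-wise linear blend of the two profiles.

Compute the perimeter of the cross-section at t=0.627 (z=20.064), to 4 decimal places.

Perimeter at t=0.627: 17.5999

Cross-section at t=0.627: each vertex is (1-t)·p0[i] + t·p1[i].
  v1: (1-0.627)·(4.82,1.02) + 0.627·(2.05,-0.29) = (3.0832,0.1986)
  v2: (1-0.627)·(-0.78,3.75) + 0.627·(-0.46,2.11) = (-0.5794,2.7217)
  v3: (1-0.627)·(-3.5,3.13) + 0.627·(-2.45,1.61) = (-2.8417,2.1770)
  v4: (1-0.627)·(-1.76,-2.91) + 0.627·(-0.76,-2.16) = (-1.1330,-2.4398)
  v5: (1-0.627)·(-0.77,-3.83) + 0.627·(-0.24,-2.5) = (-0.4377,-2.9961)
  v6: (1-0.627)·(1.11,-2.29) + 0.627·(1.12,-2.75) = (1.1163,-2.5784)
Perimeter = Σ |v_{i+1} − v_i|:
  edge 1→2: √(-3.6626² + 2.5231²) = 4.4475 (running 4.4475)
  edge 2→3: √(-2.2623² + -0.5448²) = 2.3270 (running 6.7745)
  edge 3→4: √(1.7087² + -4.6167²) = 4.9228 (running 11.6972)
  edge 4→5: √(0.6953² + -0.5563²) = 0.8905 (running 12.5877)
  edge 5→6: √(1.5540² + 0.4177²) = 1.6091 (running 14.1968)
  edge 6→1: √(1.9669² + 2.7771²) = 3.4031 (running 17.5999)
Perimeter = 17.5999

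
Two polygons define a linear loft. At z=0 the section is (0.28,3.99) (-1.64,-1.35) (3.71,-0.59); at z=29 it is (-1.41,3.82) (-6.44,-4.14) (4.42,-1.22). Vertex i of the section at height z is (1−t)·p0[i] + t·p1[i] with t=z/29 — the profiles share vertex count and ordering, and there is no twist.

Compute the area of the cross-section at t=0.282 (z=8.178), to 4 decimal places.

Area at t=0.282: 19.0689

Cross-section at t=0.282: each vertex is (1-t)·p0[i] + t·p1[i].
  v1: (1-0.282)·(0.28,3.99) + 0.282·(-1.41,3.82) = (-0.1966,3.9421)
  v2: (1-0.282)·(-1.64,-1.35) + 0.282·(-6.44,-4.14) = (-2.9936,-2.1368)
  v3: (1-0.282)·(3.71,-0.59) + 0.282·(4.42,-1.22) = (3.9102,-0.7677)
Shoelace sum Σ(x_i·y_{i+1} − x_{i+1}·y_i):
  i=1: -0.1966·-2.1368 − -2.9936·3.9421 = +12.2210 (running +12.2210)
  i=2: -2.9936·-0.7677 − 3.9102·-2.1368 = +10.6533 (running +22.8743)
  i=3: 3.9102·3.9421 − -0.1966·-0.7677 = +15.2634 (running +38.1378)
Area = |Σ|/2 = |38.1378|/2 = 19.0689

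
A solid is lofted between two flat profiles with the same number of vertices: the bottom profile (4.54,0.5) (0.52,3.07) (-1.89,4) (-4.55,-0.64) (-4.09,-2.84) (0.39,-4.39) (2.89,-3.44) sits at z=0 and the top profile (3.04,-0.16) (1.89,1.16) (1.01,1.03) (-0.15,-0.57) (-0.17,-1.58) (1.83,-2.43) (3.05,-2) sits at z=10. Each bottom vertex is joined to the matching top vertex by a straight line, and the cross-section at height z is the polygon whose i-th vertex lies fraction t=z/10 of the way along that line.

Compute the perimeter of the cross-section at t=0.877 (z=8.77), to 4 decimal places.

Cross-section at t=0.877: each vertex is (1-t)·p0[i] + t·p1[i].
  v1: (1-0.877)·(4.54,0.5) + 0.877·(3.04,-0.16) = (3.2245,-0.0788)
  v2: (1-0.877)·(0.52,3.07) + 0.877·(1.89,1.16) = (1.7215,1.3949)
  v3: (1-0.877)·(-1.89,4) + 0.877·(1.01,1.03) = (0.6533,1.3953)
  v4: (1-0.877)·(-4.55,-0.64) + 0.877·(-0.15,-0.57) = (-0.6912,-0.5786)
  v5: (1-0.877)·(-4.09,-2.84) + 0.877·(-0.17,-1.58) = (-0.6522,-1.7350)
  v6: (1-0.877)·(0.39,-4.39) + 0.877·(1.83,-2.43) = (1.6529,-2.6711)
  v7: (1-0.877)·(2.89,-3.44) + 0.877·(3.05,-2) = (3.0303,-2.1771)
Perimeter = Σ |v_{i+1} − v_i|:
  edge 1→2: √(-1.5030² + 1.4737²) = 2.1050 (running 2.1050)
  edge 2→3: √(-1.0682² + 0.0004²) = 1.0682 (running 3.1732)
  edge 3→4: √(-1.3445² + -1.9739²) = 2.3883 (running 5.5615)
  edge 4→5: √(0.0390² + -1.1564²) = 1.1570 (running 6.7185)
  edge 5→6: √(2.3050² + -0.9361²) = 2.4879 (running 9.2064)
  edge 6→7: √(1.3774² + 0.4940²) = 1.4633 (running 10.6697)
  edge 7→1: √(0.1942² + 2.0983²) = 2.1073 (running 12.7770)
Perimeter = 12.7770

Perimeter at t=0.877: 12.7770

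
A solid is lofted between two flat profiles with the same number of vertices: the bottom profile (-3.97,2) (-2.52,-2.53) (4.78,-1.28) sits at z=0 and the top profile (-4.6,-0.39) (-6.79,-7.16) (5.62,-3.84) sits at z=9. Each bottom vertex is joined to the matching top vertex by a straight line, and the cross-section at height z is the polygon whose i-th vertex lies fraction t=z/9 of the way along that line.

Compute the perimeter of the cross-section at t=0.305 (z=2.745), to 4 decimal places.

Cross-section at t=0.305: each vertex is (1-t)·p0[i] + t·p1[i].
  v1: (1-0.305)·(-3.97,2) + 0.305·(-4.6,-0.39) = (-4.1622,1.2711)
  v2: (1-0.305)·(-2.52,-2.53) + 0.305·(-6.79,-7.16) = (-3.8224,-3.9422)
  v3: (1-0.305)·(4.78,-1.28) + 0.305·(5.62,-3.84) = (5.0362,-2.0608)
Perimeter = Σ |v_{i+1} − v_i|:
  edge 1→2: √(0.3398² + -5.2132²) = 5.2243 (running 5.2243)
  edge 2→3: √(8.8586² + 1.8814²) = 9.0561 (running 14.2804)
  edge 3→1: √(-9.1984² + 3.3319²) = 9.7832 (running 24.0636)
Perimeter = 24.0636

Perimeter at t=0.305: 24.0636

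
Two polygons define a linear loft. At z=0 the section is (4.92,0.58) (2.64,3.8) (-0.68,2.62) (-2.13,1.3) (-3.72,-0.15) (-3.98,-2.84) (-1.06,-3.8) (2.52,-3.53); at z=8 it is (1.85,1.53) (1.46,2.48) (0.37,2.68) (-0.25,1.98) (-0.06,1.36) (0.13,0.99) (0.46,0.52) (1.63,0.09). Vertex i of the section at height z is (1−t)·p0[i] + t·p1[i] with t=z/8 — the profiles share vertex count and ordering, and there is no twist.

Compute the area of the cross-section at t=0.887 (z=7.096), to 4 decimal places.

Area at t=0.887: 6.0761

Cross-section at t=0.887: each vertex is (1-t)·p0[i] + t·p1[i].
  v1: (1-0.887)·(4.92,0.58) + 0.887·(1.85,1.53) = (2.1969,1.4226)
  v2: (1-0.887)·(2.64,3.8) + 0.887·(1.46,2.48) = (1.5933,2.6292)
  v3: (1-0.887)·(-0.68,2.62) + 0.887·(0.37,2.68) = (0.2513,2.6732)
  v4: (1-0.887)·(-2.13,1.3) + 0.887·(-0.25,1.98) = (-0.4624,1.9032)
  v5: (1-0.887)·(-3.72,-0.15) + 0.887·(-0.06,1.36) = (-0.4736,1.1894)
  v6: (1-0.887)·(-3.98,-2.84) + 0.887·(0.13,0.99) = (-0.3344,0.5572)
  v7: (1-0.887)·(-1.06,-3.8) + 0.887·(0.46,0.52) = (0.2882,0.0318)
  v8: (1-0.887)·(2.52,-3.53) + 0.887·(1.63,0.09) = (1.7306,-0.3191)
Shoelace sum Σ(x_i·y_{i+1} − x_{i+1}·y_i):
  i=1: 2.1969·2.6292 − 1.5933·1.4226 = +3.5093 (running +3.5093)
  i=2: 1.5933·2.6732 − 0.2513·2.6292 = +3.5985 (running +7.1078)
  i=3: 0.2513·1.9032 − -0.4624·2.6732 = +1.7146 (running +8.8223)
  i=4: -0.4624·1.1894 − -0.4736·1.9032 = +0.3513 (running +9.1736)
  i=5: -0.4736·0.5572 − -0.3344·1.1894 = +0.1339 (running +9.3075)
  i=6: -0.3344·0.0318 − 0.2882·0.5572 = -0.1713 (running +9.1362)
  i=7: 0.2882·-0.3191 − 1.7306·0.0318 = -0.1471 (running +8.9892)
  i=8: 1.7306·1.4226 − 2.1969·-0.3191 = +3.1629 (running +12.1521)
Area = |Σ|/2 = |12.1521|/2 = 6.0761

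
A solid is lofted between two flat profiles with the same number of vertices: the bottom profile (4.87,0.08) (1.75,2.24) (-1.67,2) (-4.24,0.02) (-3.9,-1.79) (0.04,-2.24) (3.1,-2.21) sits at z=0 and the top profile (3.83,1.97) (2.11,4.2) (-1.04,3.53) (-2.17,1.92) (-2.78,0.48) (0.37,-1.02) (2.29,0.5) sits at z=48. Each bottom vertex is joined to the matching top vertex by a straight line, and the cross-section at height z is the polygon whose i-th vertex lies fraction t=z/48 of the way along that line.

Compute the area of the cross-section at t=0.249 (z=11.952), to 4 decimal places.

Area at t=0.249: 27.9017

Cross-section at t=0.249: each vertex is (1-t)·p0[i] + t·p1[i].
  v1: (1-0.249)·(4.87,0.08) + 0.249·(3.83,1.97) = (4.6110,0.5506)
  v2: (1-0.249)·(1.75,2.24) + 0.249·(2.11,4.2) = (1.8396,2.7280)
  v3: (1-0.249)·(-1.67,2) + 0.249·(-1.04,3.53) = (-1.5131,2.3810)
  v4: (1-0.249)·(-4.24,0.02) + 0.249·(-2.17,1.92) = (-3.7246,0.4931)
  v5: (1-0.249)·(-3.9,-1.79) + 0.249·(-2.78,0.48) = (-3.6211,-1.2248)
  v6: (1-0.249)·(0.04,-2.24) + 0.249·(0.37,-1.02) = (0.1222,-1.9362)
  v7: (1-0.249)·(3.1,-2.21) + 0.249·(2.29,0.5) = (2.8983,-1.5352)
Shoelace sum Σ(x_i·y_{i+1} − x_{i+1}·y_i):
  i=1: 4.6110·2.7280 − 1.8396·0.5506 = +11.5662 (running +11.5662)
  i=2: 1.8396·2.3810 − -1.5131·2.7280 = +8.5080 (running +20.0742)
  i=3: -1.5131·0.4931 − -3.7246·2.3810 = +8.1220 (running +28.1961)
  i=4: -3.7246·-1.2248 − -3.6211·0.4931 = +6.3473 (running +34.5435)
  i=5: -3.6211·-1.9362 − 0.1222·-1.2248 = +7.1609 (running +41.7044)
  i=6: 0.1222·-1.5352 − 2.8983·-1.9362 = +5.4242 (running +47.1286)
  i=7: 2.8983·0.5506 − 4.6110·-1.5352 = +8.6748 (running +55.8033)
Area = |Σ|/2 = |55.8033|/2 = 27.9017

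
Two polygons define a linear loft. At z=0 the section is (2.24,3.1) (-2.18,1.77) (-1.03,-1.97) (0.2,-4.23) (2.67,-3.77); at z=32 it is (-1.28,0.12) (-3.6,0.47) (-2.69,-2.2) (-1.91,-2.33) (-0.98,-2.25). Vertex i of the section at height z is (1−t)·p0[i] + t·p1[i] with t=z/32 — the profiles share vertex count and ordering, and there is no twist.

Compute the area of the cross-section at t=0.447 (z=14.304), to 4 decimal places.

Area at t=0.447: 13.9318

Cross-section at t=0.447: each vertex is (1-t)·p0[i] + t·p1[i].
  v1: (1-0.447)·(2.24,3.1) + 0.447·(-1.28,0.12) = (0.6666,1.7679)
  v2: (1-0.447)·(-2.18,1.77) + 0.447·(-3.6,0.47) = (-2.8147,1.1889)
  v3: (1-0.447)·(-1.03,-1.97) + 0.447·(-2.69,-2.2) = (-1.7720,-2.0728)
  v4: (1-0.447)·(0.2,-4.23) + 0.447·(-1.91,-2.33) = (-0.7432,-3.3807)
  v5: (1-0.447)·(2.67,-3.77) + 0.447·(-0.98,-2.25) = (1.0384,-3.0906)
Shoelace sum Σ(x_i·y_{i+1} − x_{i+1}·y_i):
  i=1: 0.6666·1.1889 − -2.8147·1.7679 = +5.7688 (running +5.7688)
  i=2: -2.8147·-2.0728 − -1.7720·1.1889 = +7.9412 (running +13.7099)
  i=3: -1.7720·-3.3807 − -0.7432·-2.0728 = +4.4502 (running +18.1602)
  i=4: -0.7432·-3.0906 − 1.0384·-3.3807 = +5.8075 (running +23.9677)
  i=5: 1.0384·1.7679 − 0.6666·-3.0906 = +3.8960 (running +27.8636)
Area = |Σ|/2 = |27.8636|/2 = 13.9318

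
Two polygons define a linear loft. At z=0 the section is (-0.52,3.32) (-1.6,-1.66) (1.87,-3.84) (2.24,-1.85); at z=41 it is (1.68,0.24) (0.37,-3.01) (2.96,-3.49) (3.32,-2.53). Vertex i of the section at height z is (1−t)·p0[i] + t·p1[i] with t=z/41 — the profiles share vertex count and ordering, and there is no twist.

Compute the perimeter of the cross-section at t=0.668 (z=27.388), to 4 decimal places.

Perimeter at t=0.668: 12.5307

Cross-section at t=0.668: each vertex is (1-t)·p0[i] + t·p1[i].
  v1: (1-0.668)·(-0.52,3.32) + 0.668·(1.68,0.24) = (0.9496,1.2626)
  v2: (1-0.668)·(-1.6,-1.66) + 0.668·(0.37,-3.01) = (-0.2840,-2.5618)
  v3: (1-0.668)·(1.87,-3.84) + 0.668·(2.96,-3.49) = (2.5981,-3.6062)
  v4: (1-0.668)·(2.24,-1.85) + 0.668·(3.32,-2.53) = (2.9614,-2.3042)
Perimeter = Σ |v_{i+1} − v_i|:
  edge 1→2: √(-1.2336² + -3.8244²) = 4.0184 (running 4.0184)
  edge 2→3: √(2.8822² + -1.0444²) = 3.0656 (running 7.0840)
  edge 3→4: √(0.3633² + 1.3020²) = 1.3517 (running 8.4357)
  edge 4→1: √(-2.0118² + 3.5668²) = 4.0951 (running 12.5307)
Perimeter = 12.5307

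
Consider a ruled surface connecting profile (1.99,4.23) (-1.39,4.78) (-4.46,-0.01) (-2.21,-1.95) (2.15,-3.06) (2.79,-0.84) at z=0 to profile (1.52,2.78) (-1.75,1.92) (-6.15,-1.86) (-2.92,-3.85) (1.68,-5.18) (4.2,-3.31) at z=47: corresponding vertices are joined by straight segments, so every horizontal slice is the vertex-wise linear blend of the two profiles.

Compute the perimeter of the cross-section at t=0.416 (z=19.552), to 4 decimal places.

Perimeter at t=0.416: 25.1652

Cross-section at t=0.416: each vertex is (1-t)·p0[i] + t·p1[i].
  v1: (1-0.416)·(1.99,4.23) + 0.416·(1.52,2.78) = (1.7945,3.6268)
  v2: (1-0.416)·(-1.39,4.78) + 0.416·(-1.75,1.92) = (-1.5398,3.5902)
  v3: (1-0.416)·(-4.46,-0.01) + 0.416·(-6.15,-1.86) = (-5.1630,-0.7796)
  v4: (1-0.416)·(-2.21,-1.95) + 0.416·(-2.92,-3.85) = (-2.5054,-2.7404)
  v5: (1-0.416)·(2.15,-3.06) + 0.416·(1.68,-5.18) = (1.9545,-3.9419)
  v6: (1-0.416)·(2.79,-0.84) + 0.416·(4.2,-3.31) = (3.3766,-1.8675)
Perimeter = Σ |v_{i+1} − v_i|:
  edge 1→2: √(-3.3342² + -0.0366²) = 3.3344 (running 3.3344)
  edge 2→3: √(-3.6233² + -4.3698²) = 5.6766 (running 9.0110)
  edge 3→4: √(2.6577² + -1.9608²) = 3.3027 (running 12.3138)
  edge 4→5: √(4.4598² + -1.2015²) = 4.6189 (running 16.9326)
  edge 5→6: √(1.4221² + 2.0744²) = 2.5150 (running 19.4477)
  edge 6→1: √(-1.5821² + 5.4943²) = 5.7176 (running 25.1652)
Perimeter = 25.1652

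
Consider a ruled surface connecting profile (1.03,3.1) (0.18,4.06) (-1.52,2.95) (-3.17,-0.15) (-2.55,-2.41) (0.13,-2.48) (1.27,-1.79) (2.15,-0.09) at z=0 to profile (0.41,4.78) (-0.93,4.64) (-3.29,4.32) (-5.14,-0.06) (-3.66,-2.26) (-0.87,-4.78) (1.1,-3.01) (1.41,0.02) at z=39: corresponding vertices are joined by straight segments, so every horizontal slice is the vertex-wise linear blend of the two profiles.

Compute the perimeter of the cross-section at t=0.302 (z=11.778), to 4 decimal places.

Perimeter at t=0.302: 20.1531

Cross-section at t=0.302: each vertex is (1-t)·p0[i] + t·p1[i].
  v1: (1-0.302)·(1.03,3.1) + 0.302·(0.41,4.78) = (0.8428,3.6074)
  v2: (1-0.302)·(0.18,4.06) + 0.302·(-0.93,4.64) = (-0.1552,4.2352)
  v3: (1-0.302)·(-1.52,2.95) + 0.302·(-3.29,4.32) = (-2.0545,3.3637)
  v4: (1-0.302)·(-3.17,-0.15) + 0.302·(-5.14,-0.06) = (-3.7649,-0.1228)
  v5: (1-0.302)·(-2.55,-2.41) + 0.302·(-3.66,-2.26) = (-2.8852,-2.3647)
  v6: (1-0.302)·(0.13,-2.48) + 0.302·(-0.87,-4.78) = (-0.1720,-3.1746)
  v7: (1-0.302)·(1.27,-1.79) + 0.302·(1.1,-3.01) = (1.2187,-2.1584)
  v8: (1-0.302)·(2.15,-0.09) + 0.302·(1.41,0.02) = (1.9265,-0.0568)
Perimeter = Σ |v_{i+1} − v_i|:
  edge 1→2: √(-0.9980² + 0.6278²) = 1.1790 (running 1.1790)
  edge 2→3: √(-1.8993² + -0.8714²) = 2.0897 (running 3.2687)
  edge 3→4: √(-1.7104² + -3.4866²) = 3.8835 (running 7.1522)
  edge 4→5: √(0.8797² + -2.2419²) = 2.4083 (running 9.5605)
  edge 5→6: √(2.7132² + -0.8099²) = 2.8315 (running 12.3920)
  edge 6→7: √(1.3907² + 1.0162²) = 1.7224 (running 14.1144)
  edge 7→8: √(0.7079² + 2.1017²) = 2.2177 (running 16.3321)
  edge 8→1: √(-1.0838² + 3.6641²) = 3.8211 (running 20.1531)
Perimeter = 20.1531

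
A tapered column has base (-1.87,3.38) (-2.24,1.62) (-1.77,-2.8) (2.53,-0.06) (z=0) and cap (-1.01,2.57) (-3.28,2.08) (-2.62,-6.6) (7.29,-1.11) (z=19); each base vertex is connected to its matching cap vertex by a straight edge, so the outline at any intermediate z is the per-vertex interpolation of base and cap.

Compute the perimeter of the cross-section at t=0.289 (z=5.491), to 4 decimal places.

Cross-section at t=0.289: each vertex is (1-t)·p0[i] + t·p1[i].
  v1: (1-0.289)·(-1.87,3.38) + 0.289·(-1.01,2.57) = (-1.6215,3.1459)
  v2: (1-0.289)·(-2.24,1.62) + 0.289·(-3.28,2.08) = (-2.5406,1.7529)
  v3: (1-0.289)·(-1.77,-2.8) + 0.289·(-2.62,-6.6) = (-2.0156,-3.8982)
  v4: (1-0.289)·(2.53,-0.06) + 0.289·(7.29,-1.11) = (3.9056,-0.3635)
Perimeter = Σ |v_{i+1} − v_i|:
  edge 1→2: √(-0.9191² + -1.3930²) = 1.6689 (running 1.6689)
  edge 2→3: √(0.5249² + -5.6511²) = 5.6755 (running 7.3443)
  edge 3→4: √(5.9213² + 3.5347²) = 6.8961 (running 14.2404)
  edge 4→1: √(-5.5271² + 3.5094²) = 6.5471 (running 20.7875)
Perimeter = 20.7875

Perimeter at t=0.289: 20.7875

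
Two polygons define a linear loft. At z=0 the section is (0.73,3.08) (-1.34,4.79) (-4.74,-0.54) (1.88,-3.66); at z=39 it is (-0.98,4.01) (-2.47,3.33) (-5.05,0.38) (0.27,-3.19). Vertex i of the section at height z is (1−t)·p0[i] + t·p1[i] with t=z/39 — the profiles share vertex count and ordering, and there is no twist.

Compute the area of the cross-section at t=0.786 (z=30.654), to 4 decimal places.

Cross-section at t=0.786: each vertex is (1-t)·p0[i] + t·p1[i].
  v1: (1-0.786)·(0.73,3.08) + 0.786·(-0.98,4.01) = (-0.6141,3.8110)
  v2: (1-0.786)·(-1.34,4.79) + 0.786·(-2.47,3.33) = (-2.2282,3.6424)
  v3: (1-0.786)·(-4.74,-0.54) + 0.786·(-5.05,0.38) = (-4.9837,0.1831)
  v4: (1-0.786)·(1.88,-3.66) + 0.786·(0.27,-3.19) = (0.6145,-3.2906)
Shoelace sum Σ(x_i·y_{i+1} − x_{i+1}·y_i):
  i=1: -0.6141·3.6424 − -2.2282·3.8110 = +6.2549 (running +6.2549)
  i=2: -2.2282·0.1831 − -4.9837·3.6424 = +17.7447 (running +23.9995)
  i=3: -4.9837·-3.2906 − 0.6145·0.1831 = +16.2866 (running +40.2861)
  i=4: 0.6145·3.8110 − -0.6141·-3.2906 = +0.3214 (running +40.6075)
Area = |Σ|/2 = |40.6075|/2 = 20.3038

Area at t=0.786: 20.3038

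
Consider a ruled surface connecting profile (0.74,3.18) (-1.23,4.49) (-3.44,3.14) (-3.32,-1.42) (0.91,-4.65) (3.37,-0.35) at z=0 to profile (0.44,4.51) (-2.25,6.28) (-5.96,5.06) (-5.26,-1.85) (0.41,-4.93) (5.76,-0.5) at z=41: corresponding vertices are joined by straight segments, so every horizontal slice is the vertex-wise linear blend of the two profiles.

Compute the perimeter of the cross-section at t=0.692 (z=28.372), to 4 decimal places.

Perimeter at t=0.692: 31.3934

Cross-section at t=0.692: each vertex is (1-t)·p0[i] + t·p1[i].
  v1: (1-0.692)·(0.74,3.18) + 0.692·(0.44,4.51) = (0.5324,4.1004)
  v2: (1-0.692)·(-1.23,4.49) + 0.692·(-2.25,6.28) = (-1.9358,5.7287)
  v3: (1-0.692)·(-3.44,3.14) + 0.692·(-5.96,5.06) = (-5.1838,4.4686)
  v4: (1-0.692)·(-3.32,-1.42) + 0.692·(-5.26,-1.85) = (-4.6625,-1.7176)
  v5: (1-0.692)·(0.91,-4.65) + 0.692·(0.41,-4.93) = (0.5640,-4.8438)
  v6: (1-0.692)·(3.37,-0.35) + 0.692·(5.76,-0.5) = (5.0239,-0.4538)
Perimeter = Σ |v_{i+1} − v_i|:
  edge 1→2: √(-2.4682² + 1.6283²) = 2.9570 (running 2.9570)
  edge 2→3: √(-3.2480² + -1.2600²) = 3.4838 (running 6.4408)
  edge 3→4: √(0.5214² + -6.1862²) = 6.2081 (running 12.6489)
  edge 4→5: √(5.2265² + -3.1262²) = 6.0901 (running 18.7390)
  edge 5→6: √(4.4599² + 4.3900²) = 6.2580 (running 24.9970)
  edge 6→1: √(-4.4915² + 4.5542²) = 6.3964 (running 31.3934)
Perimeter = 31.3934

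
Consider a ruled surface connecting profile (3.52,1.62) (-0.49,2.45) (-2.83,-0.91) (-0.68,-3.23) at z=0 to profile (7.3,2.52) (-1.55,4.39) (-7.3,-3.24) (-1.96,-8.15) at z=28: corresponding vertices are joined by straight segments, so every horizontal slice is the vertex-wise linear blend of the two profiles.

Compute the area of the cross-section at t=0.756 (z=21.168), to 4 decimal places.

Cross-section at t=0.756: each vertex is (1-t)·p0[i] + t·p1[i].
  v1: (1-0.756)·(3.52,1.62) + 0.756·(7.3,2.52) = (6.3777,2.3004)
  v2: (1-0.756)·(-0.49,2.45) + 0.756·(-1.55,4.39) = (-1.2914,3.9166)
  v3: (1-0.756)·(-2.83,-0.91) + 0.756·(-7.3,-3.24) = (-6.2093,-2.6715)
  v4: (1-0.756)·(-0.68,-3.23) + 0.756·(-1.96,-8.15) = (-1.6477,-6.9495)
Shoelace sum Σ(x_i·y_{i+1} − x_{i+1}·y_i):
  i=1: 6.3777·3.9166 − -1.2914·2.3004 = +27.9497 (running +27.9497)
  i=2: -1.2914·-2.6715 − -6.2093·3.9166 = +27.7695 (running +55.7192)
  i=3: -6.2093·-6.9495 − -1.6477·-2.6715 = +38.7500 (running +94.4693)
  i=4: -1.6477·2.3004 − 6.3777·-6.9495 = +40.5315 (running +135.0008)
Area = |Σ|/2 = |135.0008|/2 = 67.5004

Area at t=0.756: 67.5004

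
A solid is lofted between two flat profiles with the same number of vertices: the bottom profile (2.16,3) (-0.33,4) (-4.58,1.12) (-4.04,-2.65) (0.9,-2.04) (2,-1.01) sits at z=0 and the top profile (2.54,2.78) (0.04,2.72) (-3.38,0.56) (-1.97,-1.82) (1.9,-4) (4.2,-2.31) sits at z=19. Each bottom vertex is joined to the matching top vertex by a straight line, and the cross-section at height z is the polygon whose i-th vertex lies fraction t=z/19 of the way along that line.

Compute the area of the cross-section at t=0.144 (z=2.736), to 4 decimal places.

Cross-section at t=0.144: each vertex is (1-t)·p0[i] + t·p1[i].
  v1: (1-0.144)·(2.16,3) + 0.144·(2.54,2.78) = (2.2147,2.9683)
  v2: (1-0.144)·(-0.33,4) + 0.144·(0.04,2.72) = (-0.2767,3.8157)
  v3: (1-0.144)·(-4.58,1.12) + 0.144·(-3.38,0.56) = (-4.4072,1.0394)
  v4: (1-0.144)·(-4.04,-2.65) + 0.144·(-1.97,-1.82) = (-3.7419,-2.5305)
  v5: (1-0.144)·(0.9,-2.04) + 0.144·(1.9,-4) = (1.0440,-2.3222)
  v6: (1-0.144)·(2,-1.01) + 0.144·(4.2,-2.31) = (2.3168,-1.1972)
Shoelace sum Σ(x_i·y_{i+1} − x_{i+1}·y_i):
  i=1: 2.2147·3.8157 − -0.2767·2.9683 = +9.2721 (running +9.2721)
  i=2: -0.2767·1.0394 − -4.4072·3.8157 = +16.5289 (running +25.8009)
  i=3: -4.4072·-2.5305 − -3.7419·1.0394 = +15.0415 (running +40.8424)
  i=4: -3.7419·-2.3222 − 1.0440·-2.5305 = +11.3315 (running +52.1739)
  i=5: 1.0440·-1.1972 − 2.3168·-2.3222 = +4.1303 (running +56.3042)
  i=6: 2.3168·2.9683 − 2.2147·-1.1972 = +9.5285 (running +65.8327)
Area = |Σ|/2 = |65.8327|/2 = 32.9163

Area at t=0.144: 32.9163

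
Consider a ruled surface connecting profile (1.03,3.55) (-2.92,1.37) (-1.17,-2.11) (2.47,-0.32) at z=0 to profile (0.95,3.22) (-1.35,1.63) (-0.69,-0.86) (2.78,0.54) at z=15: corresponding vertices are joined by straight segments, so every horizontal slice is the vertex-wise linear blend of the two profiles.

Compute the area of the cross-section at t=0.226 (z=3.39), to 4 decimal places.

Area at t=0.226: 15.1478

Cross-section at t=0.226: each vertex is (1-t)·p0[i] + t·p1[i].
  v1: (1-0.226)·(1.03,3.55) + 0.226·(0.95,3.22) = (1.0119,3.4754)
  v2: (1-0.226)·(-2.92,1.37) + 0.226·(-1.35,1.63) = (-2.5652,1.4288)
  v3: (1-0.226)·(-1.17,-2.11) + 0.226·(-0.69,-0.86) = (-1.0615,-1.8275)
  v4: (1-0.226)·(2.47,-0.32) + 0.226·(2.78,0.54) = (2.5401,-0.1256)
Shoelace sum Σ(x_i·y_{i+1} − x_{i+1}·y_i):
  i=1: 1.0119·1.4288 − -2.5652·3.4754 = +10.3609 (running +10.3609)
  i=2: -2.5652·-1.8275 − -1.0615·1.4288 = +6.2045 (running +16.5654)
  i=3: -1.0615·-0.1256 − 2.5401·-1.8275 = +4.7753 (running +21.3407)
  i=4: 2.5401·3.4754 − 1.0119·-0.1256 = +8.9549 (running +30.2956)
Area = |Σ|/2 = |30.2956|/2 = 15.1478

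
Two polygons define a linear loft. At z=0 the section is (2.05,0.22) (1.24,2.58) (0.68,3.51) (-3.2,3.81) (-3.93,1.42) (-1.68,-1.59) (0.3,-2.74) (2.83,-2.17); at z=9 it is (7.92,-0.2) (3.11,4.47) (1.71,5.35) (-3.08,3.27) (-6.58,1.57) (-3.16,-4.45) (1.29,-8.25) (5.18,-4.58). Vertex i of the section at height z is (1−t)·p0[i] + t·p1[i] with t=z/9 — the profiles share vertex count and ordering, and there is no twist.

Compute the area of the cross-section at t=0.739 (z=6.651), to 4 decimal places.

Area at t=0.739: 84.3461

Cross-section at t=0.739: each vertex is (1-t)·p0[i] + t·p1[i].
  v1: (1-0.739)·(2.05,0.22) + 0.739·(7.92,-0.2) = (6.3879,-0.0904)
  v2: (1-0.739)·(1.24,2.58) + 0.739·(3.11,4.47) = (2.6219,3.9767)
  v3: (1-0.739)·(0.68,3.51) + 0.739·(1.71,5.35) = (1.4412,4.8698)
  v4: (1-0.739)·(-3.2,3.81) + 0.739·(-3.08,3.27) = (-3.1113,3.4109)
  v5: (1-0.739)·(-3.93,1.42) + 0.739·(-6.58,1.57) = (-5.8883,1.5309)
  v6: (1-0.739)·(-1.68,-1.59) + 0.739·(-3.16,-4.45) = (-2.7737,-3.7035)
  v7: (1-0.739)·(0.3,-2.74) + 0.739·(1.29,-8.25) = (1.0316,-6.8119)
  v8: (1-0.739)·(2.83,-2.17) + 0.739·(5.18,-4.58) = (4.5666,-3.9510)
Shoelace sum Σ(x_i·y_{i+1} − x_{i+1}·y_i):
  i=1: 6.3879·3.9767 − 2.6219·-0.0904 = +25.6399 (running +25.6399)
  i=2: 2.6219·4.8698 − 1.4412·3.9767 = +7.0371 (running +32.6770)
  i=3: 1.4412·3.4109 − -3.1113·4.8698 = +20.0671 (running +52.7441)
  i=4: -3.1113·1.5309 − -5.8883·3.4109 = +15.3218 (running +68.0659)
  i=5: -5.8883·-3.7035 − -2.7737·1.5309 = +26.0539 (running +94.1198)
  i=6: -2.7737·-6.8119 − 1.0316·-3.7035 = +22.7149 (running +116.8347)
  i=7: 1.0316·-3.9510 − 4.5666·-6.8119 = +27.0316 (running +143.8664)
  i=8: 4.5666·-0.0904 − 6.3879·-3.9510 = +24.8259 (running +168.6923)
Area = |Σ|/2 = |168.6923|/2 = 84.3461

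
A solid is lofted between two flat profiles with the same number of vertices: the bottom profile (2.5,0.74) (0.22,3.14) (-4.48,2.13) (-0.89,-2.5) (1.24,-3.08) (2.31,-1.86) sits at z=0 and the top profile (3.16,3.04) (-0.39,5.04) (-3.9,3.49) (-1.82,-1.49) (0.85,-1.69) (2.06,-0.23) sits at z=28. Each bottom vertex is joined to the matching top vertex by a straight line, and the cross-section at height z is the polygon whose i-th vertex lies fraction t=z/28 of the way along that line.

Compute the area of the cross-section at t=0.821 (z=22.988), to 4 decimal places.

Area at t=0.821: 30.2304

Cross-section at t=0.821: each vertex is (1-t)·p0[i] + t·p1[i].
  v1: (1-0.821)·(2.5,0.74) + 0.821·(3.16,3.04) = (3.0419,2.6283)
  v2: (1-0.821)·(0.22,3.14) + 0.821·(-0.39,5.04) = (-0.2808,4.6999)
  v3: (1-0.821)·(-4.48,2.13) + 0.821·(-3.9,3.49) = (-4.0038,3.2466)
  v4: (1-0.821)·(-0.89,-2.5) + 0.821·(-1.82,-1.49) = (-1.6535,-1.6708)
  v5: (1-0.821)·(1.24,-3.08) + 0.821·(0.85,-1.69) = (0.9198,-1.9388)
  v6: (1-0.821)·(2.31,-1.86) + 0.821·(2.06,-0.23) = (2.1048,-0.5218)
Shoelace sum Σ(x_i·y_{i+1} − x_{i+1}·y_i):
  i=1: 3.0419·4.6999 − -0.2808·2.6283 = +15.0345 (running +15.0345)
  i=2: -0.2808·3.2466 − -4.0038·4.6999 = +17.9059 (running +32.9404)
  i=3: -4.0038·-1.6708 − -1.6535·3.2466 = +12.0578 (running +44.9982)
  i=4: -1.6535·-1.9388 − 0.9198·-1.6708 = +4.7427 (running +49.7409)
  i=5: 0.9198·-0.5218 − 2.1048·-1.9388 = +3.6008 (running +53.3417)
  i=6: 2.1048·2.6283 − 3.0419·-0.5218 = +7.1191 (running +60.4607)
Area = |Σ|/2 = |60.4607|/2 = 30.2304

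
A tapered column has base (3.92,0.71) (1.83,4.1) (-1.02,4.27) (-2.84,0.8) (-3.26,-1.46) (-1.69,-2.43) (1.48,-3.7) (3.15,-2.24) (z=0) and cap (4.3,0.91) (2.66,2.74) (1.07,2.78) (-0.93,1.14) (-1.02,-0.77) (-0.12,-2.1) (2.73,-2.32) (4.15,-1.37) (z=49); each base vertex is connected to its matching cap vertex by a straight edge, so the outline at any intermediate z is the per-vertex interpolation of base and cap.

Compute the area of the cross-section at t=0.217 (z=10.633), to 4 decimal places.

Area at t=0.217: 35.2897

Cross-section at t=0.217: each vertex is (1-t)·p0[i] + t·p1[i].
  v1: (1-0.217)·(3.92,0.71) + 0.217·(4.3,0.91) = (4.0025,0.7534)
  v2: (1-0.217)·(1.83,4.1) + 0.217·(2.66,2.74) = (2.0101,3.8049)
  v3: (1-0.217)·(-1.02,4.27) + 0.217·(1.07,2.78) = (-0.5665,3.9467)
  v4: (1-0.217)·(-2.84,0.8) + 0.217·(-0.93,1.14) = (-2.4255,0.8738)
  v5: (1-0.217)·(-3.26,-1.46) + 0.217·(-1.02,-0.77) = (-2.7739,-1.3103)
  v6: (1-0.217)·(-1.69,-2.43) + 0.217·(-0.12,-2.1) = (-1.3493,-2.3584)
  v7: (1-0.217)·(1.48,-3.7) + 0.217·(2.73,-2.32) = (1.7513,-3.4005)
  v8: (1-0.217)·(3.15,-2.24) + 0.217·(4.15,-1.37) = (3.3670,-2.0512)
Shoelace sum Σ(x_i·y_{i+1} − x_{i+1}·y_i):
  i=1: 4.0025·3.8049 − 2.0101·0.7534 = +13.7145 (running +13.7145)
  i=2: 2.0101·3.9467 − -0.5665·3.8049 = +10.0886 (running +23.8031)
  i=3: -0.5665·0.8738 − -2.4255·3.9467 = +9.0778 (running +32.8809)
  i=4: -2.4255·-1.3103 − -2.7739·0.8738 = +5.6019 (running +38.4827)
  i=5: -2.7739·-2.3584 − -1.3493·-1.3103 = +4.7740 (running +43.2568)
  i=6: -1.3493·-3.4005 − 1.7513·-2.3584 = +8.7185 (running +51.9753)
  i=7: 1.7513·-2.0512 − 3.3670·-3.4005 = +7.8574 (running +59.8327)
  i=8: 3.3670·0.7534 − 4.0025·-2.0512 = +10.7466 (running +70.5793)
Area = |Σ|/2 = |70.5793|/2 = 35.2897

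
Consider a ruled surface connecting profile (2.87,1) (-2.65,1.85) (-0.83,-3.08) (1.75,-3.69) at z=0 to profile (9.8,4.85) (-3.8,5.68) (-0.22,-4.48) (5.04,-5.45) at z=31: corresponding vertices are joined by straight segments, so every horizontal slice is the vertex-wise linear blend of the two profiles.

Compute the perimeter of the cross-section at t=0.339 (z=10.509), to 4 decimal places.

Perimeter at t=0.339: 25.9913

Cross-section at t=0.339: each vertex is (1-t)·p0[i] + t·p1[i].
  v1: (1-0.339)·(2.87,1) + 0.339·(9.8,4.85) = (5.2193,2.3052)
  v2: (1-0.339)·(-2.65,1.85) + 0.339·(-3.8,5.68) = (-3.0398,3.1484)
  v3: (1-0.339)·(-0.83,-3.08) + 0.339·(-0.22,-4.48) = (-0.6232,-3.5546)
  v4: (1-0.339)·(1.75,-3.69) + 0.339·(5.04,-5.45) = (2.8653,-4.2866)
Perimeter = Σ |v_{i+1} − v_i|:
  edge 1→2: √(-8.2591² + 0.8432²) = 8.3021 (running 8.3021)
  edge 2→3: √(2.4166² + -6.7030²) = 7.1253 (running 15.4274)
  edge 3→4: √(3.4885² + -0.7320²) = 3.5645 (running 18.9919)
  edge 4→1: √(2.3540² + 6.5918²) = 6.9995 (running 25.9913)
Perimeter = 25.9913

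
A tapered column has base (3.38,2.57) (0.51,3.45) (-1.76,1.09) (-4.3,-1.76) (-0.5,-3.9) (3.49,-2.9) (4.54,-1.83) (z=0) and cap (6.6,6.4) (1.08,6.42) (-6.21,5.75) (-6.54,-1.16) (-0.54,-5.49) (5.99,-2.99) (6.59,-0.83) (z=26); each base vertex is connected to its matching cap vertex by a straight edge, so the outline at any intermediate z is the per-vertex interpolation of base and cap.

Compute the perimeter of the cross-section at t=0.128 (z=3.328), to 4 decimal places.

Cross-section at t=0.128: each vertex is (1-t)·p0[i] + t·p1[i].
  v1: (1-0.128)·(3.38,2.57) + 0.128·(6.6,6.4) = (3.7922,3.0602)
  v2: (1-0.128)·(0.51,3.45) + 0.128·(1.08,6.42) = (0.5830,3.8302)
  v3: (1-0.128)·(-1.76,1.09) + 0.128·(-6.21,5.75) = (-2.3296,1.6865)
  v4: (1-0.128)·(-4.3,-1.76) + 0.128·(-6.54,-1.16) = (-4.5867,-1.6832)
  v5: (1-0.128)·(-0.5,-3.9) + 0.128·(-0.54,-5.49) = (-0.5051,-4.1035)
  v6: (1-0.128)·(3.49,-2.9) + 0.128·(5.99,-2.99) = (3.8100,-2.9115)
  v7: (1-0.128)·(4.54,-1.83) + 0.128·(6.59,-0.83) = (4.8024,-1.7020)
Perimeter = Σ |v_{i+1} − v_i|:
  edge 1→2: √(-3.2092² + 0.7699²) = 3.3003 (running 3.3003)
  edge 2→3: √(-2.9126² + -2.1437²) = 3.6164 (running 6.9167)
  edge 3→4: √(-2.2571² + -3.3697²) = 4.0558 (running 10.9724)
  edge 4→5: √(4.0816² + -2.4203²) = 4.7453 (running 15.7177)
  edge 5→6: √(4.3151² + 1.1920²) = 4.4767 (running 20.1944)
  edge 6→7: √(0.9924² + 1.2095²) = 1.5645 (running 21.7590)
  edge 7→1: √(-1.0102² + 4.7622²) = 4.8682 (running 26.6272)
Perimeter = 26.6272

Perimeter at t=0.128: 26.6272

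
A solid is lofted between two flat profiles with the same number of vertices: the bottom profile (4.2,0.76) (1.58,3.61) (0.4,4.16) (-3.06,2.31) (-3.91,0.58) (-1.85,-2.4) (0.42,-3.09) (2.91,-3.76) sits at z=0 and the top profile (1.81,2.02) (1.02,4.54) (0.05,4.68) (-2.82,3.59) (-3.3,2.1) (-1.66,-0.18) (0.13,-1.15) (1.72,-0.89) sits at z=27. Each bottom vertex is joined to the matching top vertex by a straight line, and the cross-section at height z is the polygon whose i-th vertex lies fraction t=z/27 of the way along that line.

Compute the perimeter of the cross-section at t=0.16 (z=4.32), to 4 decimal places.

Perimeter at t=0.16: 23.1442

Cross-section at t=0.16: each vertex is (1-t)·p0[i] + t·p1[i].
  v1: (1-0.16)·(4.2,0.76) + 0.16·(1.81,2.02) = (3.8176,0.9616)
  v2: (1-0.16)·(1.58,3.61) + 0.16·(1.02,4.54) = (1.4904,3.7588)
  v3: (1-0.16)·(0.4,4.16) + 0.16·(0.05,4.68) = (0.3440,4.2432)
  v4: (1-0.16)·(-3.06,2.31) + 0.16·(-2.82,3.59) = (-3.0216,2.5148)
  v5: (1-0.16)·(-3.91,0.58) + 0.16·(-3.3,2.1) = (-3.8124,0.8232)
  v6: (1-0.16)·(-1.85,-2.4) + 0.16·(-1.66,-0.18) = (-1.8196,-2.0448)
  v7: (1-0.16)·(0.42,-3.09) + 0.16·(0.13,-1.15) = (0.3736,-2.7796)
  v8: (1-0.16)·(2.91,-3.76) + 0.16·(1.72,-0.89) = (2.7196,-3.3008)
Perimeter = Σ |v_{i+1} − v_i|:
  edge 1→2: √(-2.3272² + 2.7972²) = 3.6387 (running 3.6387)
  edge 2→3: √(-1.1464² + 0.4844²) = 1.2445 (running 4.8832)
  edge 3→4: √(-3.3656² + -1.7284²) = 3.7835 (running 8.6667)
  edge 4→5: √(-0.7908² + -1.6916²) = 1.8673 (running 10.5340)
  edge 5→6: √(1.9928² + -2.8680²) = 3.4924 (running 14.0264)
  edge 6→7: √(2.1932² + -0.7348²) = 2.3130 (running 16.3394)
  edge 7→8: √(2.3460² + -0.5212²) = 2.4032 (running 18.7426)
  edge 8→1: √(1.0980² + 4.2624²) = 4.4016 (running 23.1442)
Perimeter = 23.1442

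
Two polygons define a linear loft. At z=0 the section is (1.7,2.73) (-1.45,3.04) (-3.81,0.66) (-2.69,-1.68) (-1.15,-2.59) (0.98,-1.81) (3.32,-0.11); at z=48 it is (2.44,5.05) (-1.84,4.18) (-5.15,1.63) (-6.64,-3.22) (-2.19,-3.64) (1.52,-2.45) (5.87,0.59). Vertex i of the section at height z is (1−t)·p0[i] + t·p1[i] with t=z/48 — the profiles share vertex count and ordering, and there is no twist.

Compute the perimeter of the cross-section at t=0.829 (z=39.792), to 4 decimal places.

Cross-section at t=0.829: each vertex is (1-t)·p0[i] + t·p1[i].
  v1: (1-0.829)·(1.7,2.73) + 0.829·(2.44,5.05) = (2.3135,4.6533)
  v2: (1-0.829)·(-1.45,3.04) + 0.829·(-1.84,4.18) = (-1.7733,3.9851)
  v3: (1-0.829)·(-3.81,0.66) + 0.829·(-5.15,1.63) = (-4.9209,1.4641)
  v4: (1-0.829)·(-2.69,-1.68) + 0.829·(-6.64,-3.22) = (-5.9646,-2.9567)
  v5: (1-0.829)·(-1.15,-2.59) + 0.829·(-2.19,-3.64) = (-2.0122,-3.4605)
  v6: (1-0.829)·(0.98,-1.81) + 0.829·(1.52,-2.45) = (1.4277,-2.3406)
  v7: (1-0.829)·(3.32,-0.11) + 0.829·(5.87,0.59) = (5.4340,0.4703)
Perimeter = Σ |v_{i+1} − v_i|:
  edge 1→2: √(-4.0868² + -0.6682²) = 4.1410 (running 4.1410)
  edge 2→3: √(-3.1475² + -2.5209²) = 4.0326 (running 8.1737)
  edge 3→4: √(-1.0437² + -4.4208²) = 4.5423 (running 12.7160)
  edge 4→5: √(3.9524² + -0.5038²) = 3.9844 (running 16.7004)
  edge 5→6: √(3.4398² + 1.1199²) = 3.6175 (running 20.3179)
  edge 6→7: √(4.0063² + 2.8109²) = 4.8940 (running 25.2119)
  edge 7→1: √(-3.1205² + 4.1830²) = 5.2187 (running 30.4306)
Perimeter = 30.4306

Perimeter at t=0.829: 30.4306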